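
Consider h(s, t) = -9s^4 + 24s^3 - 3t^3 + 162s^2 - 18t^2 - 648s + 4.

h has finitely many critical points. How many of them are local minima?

1

h separates as a function of s plus a function of t, so ∇h=0 decouples.
∂h/∂s = -36(s - 3)(s - 2)(s + 3) = 0 at s ∈ {-3, 2, 3}; ∂h/∂t = -9t(t + 4) = 0 at t ∈ {-4, 0}.
The Hessian is diagonal: diag(h_ss, h_tt). Second derivatives: h_ss(-3)=-1080, h_ss(2)=180, h_ss(3)=-216; h_tt(-4)=36, h_tt(0)=-36.
Local minima occur where both diagonal entries positive: (2, -4). Count: 1.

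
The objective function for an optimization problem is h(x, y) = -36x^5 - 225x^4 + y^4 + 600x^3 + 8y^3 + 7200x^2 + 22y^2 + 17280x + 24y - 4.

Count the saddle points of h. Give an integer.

6

h separates as a function of x plus a function of y, so ∇h=0 decouples.
∂h/∂x = -180(x - 4)(x + 2)(x + 3)(x + 4) = 0 at x ∈ {-4, -3, -2, 4}; ∂h/∂y = 4(y + 1)(y + 2)(y + 3) = 0 at y ∈ {-3, -2, -1}.
The Hessian is diagonal: diag(h_xx, h_yy). Second derivatives: h_xx(-4)=2880, h_xx(-3)=-1260, h_xx(-2)=2160, h_xx(4)=-60480; h_yy(-3)=8, h_yy(-2)=-4, h_yy(-1)=8.
Saddle points occur where the two diagonal entries have opposite signs: (-4, -2), (-3, -3), (-3, -1), (-2, -2), (4, -3), (4, -1). Count: 6.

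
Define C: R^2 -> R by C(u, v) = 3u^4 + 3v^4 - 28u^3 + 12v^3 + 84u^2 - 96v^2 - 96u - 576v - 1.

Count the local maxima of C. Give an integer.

C separates as a function of u plus a function of v, so ∇C=0 decouples.
∂C/∂u = 12(u - 4)(u - 2)(u - 1) = 0 at u ∈ {1, 2, 4}; ∂C/∂v = 12(v - 4)(v + 3)(v + 4) = 0 at v ∈ {-4, -3, 4}.
The Hessian is diagonal: diag(C_uu, C_vv). Second derivatives: C_uu(1)=36, C_uu(2)=-24, C_uu(4)=72; C_vv(-4)=96, C_vv(-3)=-84, C_vv(4)=672.
Local maxima occur where both diagonal entries negative: (2, -3). Count: 1.

1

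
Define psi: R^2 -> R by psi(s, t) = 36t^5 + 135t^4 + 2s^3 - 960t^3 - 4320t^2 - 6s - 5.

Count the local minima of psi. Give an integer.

2

psi separates as a function of s plus a function of t, so ∇psi=0 decouples.
∂psi/∂s = 6(s - 1)(s + 1) = 0 at s ∈ {-1, 1}; ∂psi/∂t = 180t(t - 4)(t + 3)(t + 4) = 0 at t ∈ {-4, -3, 0, 4}.
The Hessian is diagonal: diag(psi_ss, psi_tt). Second derivatives: psi_ss(-1)=-12, psi_ss(1)=12; psi_tt(-4)=-5760, psi_tt(-3)=3780, psi_tt(0)=-8640, psi_tt(4)=40320.
Local minima occur where both diagonal entries positive: (1, -3), (1, 4). Count: 2.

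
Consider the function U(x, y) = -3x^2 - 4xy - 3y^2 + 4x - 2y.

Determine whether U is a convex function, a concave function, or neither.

U is quadratic, so its Hessian is the constant matrix H = [[-6, -4], [-4, -6]].
det(H) = 20, tr(H) = -12.
det(H) > 0 and tr(H) < 0, so H is negative definite everywhere: concave.

concave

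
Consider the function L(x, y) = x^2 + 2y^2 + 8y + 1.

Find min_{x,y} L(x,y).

-7

L(x,y) separates as P(x) + Q(y) + 1, so its minimum is min P + min Q + 1.
P'(x) = 2x vanishes at x ∈ {0}; Q'(y) = 4y + 8 vanishes at y ∈ {-2}.
Local minima of P (where P''>0): P(0)=0. Local minima of Q: Q(-2)=-8.
So the global minimum of L is P(0) + Q(-2) + 1 = 0 − 8 + 1 = -7, attained at (0, -2).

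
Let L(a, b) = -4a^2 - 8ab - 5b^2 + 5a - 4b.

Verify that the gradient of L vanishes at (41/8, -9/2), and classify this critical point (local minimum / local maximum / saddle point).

local maximum

∇L = (-8a - 8b + 5, -8a - 10b - 4); substituting (41/8, -9/2) gives ∇L = (0, 0), so (41/8, -9/2) is indeed a critical point.
The Hessian of L is constant: H = [[-8, -8], [-8, -10]].
det(H) = (-8)·(-10) − (-8)² = 16.
det(H) > 0 and tr(H) = -18 < 0, so H is negative definite and the point is a local maximum.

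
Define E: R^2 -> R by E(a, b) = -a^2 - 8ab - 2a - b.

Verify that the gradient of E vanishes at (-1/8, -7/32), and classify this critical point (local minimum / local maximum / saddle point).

saddle point

∇E = (-2a - 8b - 2, -8a - 1); substituting (-1/8, -7/32) gives ∇E = (0, 0), so (-1/8, -7/32) is indeed a critical point.
The Hessian of E is constant: H = [[-2, -8], [-8, 0]].
det(H) = (-2)·0 − (-8)² = -64.
Since det(H) < 0, H is indefinite and the critical point is a saddle point.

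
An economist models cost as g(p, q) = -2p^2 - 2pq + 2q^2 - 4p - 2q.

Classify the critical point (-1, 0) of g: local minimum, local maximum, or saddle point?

The Hessian of g is constant: H = [[-4, -2], [-2, 4]].
det(H) = (-4)·4 − (-2)² = -20.
Since det(H) < 0, H is indefinite and the critical point is a saddle point.

saddle point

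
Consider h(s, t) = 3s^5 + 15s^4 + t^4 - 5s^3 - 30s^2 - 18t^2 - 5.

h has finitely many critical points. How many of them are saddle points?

h separates as a function of s plus a function of t, so ∇h=0 decouples.
∂h/∂s = 15s(s - 1)(s + 1)(s + 4) = 0 at s ∈ {-4, -1, 0, 1}; ∂h/∂t = 4t(t - 3)(t + 3) = 0 at t ∈ {-3, 0, 3}.
The Hessian is diagonal: diag(h_ss, h_tt). Second derivatives: h_ss(-4)=-900, h_ss(-1)=90, h_ss(0)=-60, h_ss(1)=150; h_tt(-3)=72, h_tt(0)=-36, h_tt(3)=72.
Saddle points occur where the two diagonal entries have opposite signs: (-4, -3), (-4, 3), (-1, 0), (0, -3), (0, 3), (1, 0). Count: 6.

6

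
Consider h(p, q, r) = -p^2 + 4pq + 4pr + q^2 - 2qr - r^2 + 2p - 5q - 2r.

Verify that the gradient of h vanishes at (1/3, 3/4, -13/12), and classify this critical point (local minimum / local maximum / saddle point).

∇h = (-2p + 4q + 4r + 2, 4p + 2q - 2r - 5, 4p - 2q - 2r - 2); substituting (1/3, 3/4, -13/12) gives ∇h = (0, 0, 0), so (1/3, 3/4, -13/12) is indeed a critical point.
The Hessian is constant: H = [[-2, 4, 4], [4, 2, -2], [4, -2, -2]].
Leading principal minors: Δ₁ = -2, Δ₂ = -20, Δ₃ = -48.
The minors fit neither the all-positive nor the alternating-sign pattern, so H is indefinite: a saddle point.

saddle point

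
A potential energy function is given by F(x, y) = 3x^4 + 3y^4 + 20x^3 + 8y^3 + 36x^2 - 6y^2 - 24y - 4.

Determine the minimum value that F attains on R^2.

-23

F(x,y) separates as P(x) + Q(y) − 4, so its minimum is min P + min Q − 4.
P'(x) = 12x(x + 2)(x + 3) vanishes at x ∈ {-3, -2, 0}; Q'(y) = 12(y - 1)(y + 1)(y + 2) vanishes at y ∈ {-2, -1, 1}.
Local minima of P (where P''>0): P(-3)=27, P(0)=0. Local minima of Q: Q(-2)=8, Q(1)=-19.
So the global minimum of F is P(0) + Q(1) − 4 = 0 − 19 − 4 = -23, attained at (0, 1).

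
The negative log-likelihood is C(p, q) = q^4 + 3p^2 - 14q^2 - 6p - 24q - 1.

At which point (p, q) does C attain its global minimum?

(1, 3)

C(p,q) separates as A(p) + B(q) − 1, so its minimum is min A + min B − 1.
A'(p) = 6p - 6 vanishes at p ∈ {1}; B'(q) = 4(q - 3)(q + 1)(q + 2) vanishes at q ∈ {-2, -1, 3}.
Local minima of A (where A''>0): A(1)=-3. Local minima of B: B(-2)=8, B(3)=-117.
So the global minimum of C is A(1) + B(3) − 1 = -3 − 117 − 1 = -121, attained at (1, 3).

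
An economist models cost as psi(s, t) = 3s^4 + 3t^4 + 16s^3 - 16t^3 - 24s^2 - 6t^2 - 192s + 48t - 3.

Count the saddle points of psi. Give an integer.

4

psi separates as a function of s plus a function of t, so ∇psi=0 decouples.
∂psi/∂s = 12(s - 2)(s + 2)(s + 4) = 0 at s ∈ {-4, -2, 2}; ∂psi/∂t = 12(t - 4)(t - 1)(t + 1) = 0 at t ∈ {-1, 1, 4}.
The Hessian is diagonal: diag(psi_ss, psi_tt). Second derivatives: psi_ss(-4)=144, psi_ss(-2)=-96, psi_ss(2)=288; psi_tt(-1)=120, psi_tt(1)=-72, psi_tt(4)=180.
Saddle points occur where the two diagonal entries have opposite signs: (-4, 1), (-2, -1), (-2, 4), (2, 1). Count: 4.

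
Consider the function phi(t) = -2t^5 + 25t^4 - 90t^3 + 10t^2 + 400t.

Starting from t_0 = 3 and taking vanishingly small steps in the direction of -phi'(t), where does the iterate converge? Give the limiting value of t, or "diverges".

4

phi'(t) = -10(t - 5)(t - 4)(t - 2)(t + 1), so phi'(3) = -80.
Gradient descent moves in the -phi' direction, i.e. t is increasing.
The nearest critical point in that direction is t = 4, where phi'' = 100 > 0 (a local minimum). The iterate converges there.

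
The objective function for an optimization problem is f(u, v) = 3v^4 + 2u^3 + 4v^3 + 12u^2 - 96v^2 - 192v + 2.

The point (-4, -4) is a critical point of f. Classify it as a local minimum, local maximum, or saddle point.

saddle point

The mixed partial ∂²f/∂u∂v is 0, so the Hessian at any point is diag(f_uu, f_vv) = diag(12(u + 2), 12(3v^2 + 2v - 16)).
At (-4, -4): H = diag(-24, 288).
The eigenvalues have opposite signs, so H is indefinite: a saddle point.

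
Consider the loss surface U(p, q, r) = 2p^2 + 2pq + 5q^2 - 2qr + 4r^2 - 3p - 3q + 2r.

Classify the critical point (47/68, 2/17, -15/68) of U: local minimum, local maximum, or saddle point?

local minimum

The Hessian is constant: H = [[4, 2, 0], [2, 10, -2], [0, -2, 8]].
Leading principal minors: Δ₁ = 4, Δ₂ = 36, Δ₃ = 272.
All leading minors are positive, so H is positive definite: a local minimum.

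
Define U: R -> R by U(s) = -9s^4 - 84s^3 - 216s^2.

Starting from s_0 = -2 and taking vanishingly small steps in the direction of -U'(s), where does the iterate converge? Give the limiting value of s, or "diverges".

-3

U'(s) = -36s(s + 3)(s + 4), so U'(-2) = 144.
Gradient descent moves in the -U' direction, i.e. s is decreasing.
The nearest critical point in that direction is s = -3, where U'' = 108 > 0 (a local minimum). The iterate converges there.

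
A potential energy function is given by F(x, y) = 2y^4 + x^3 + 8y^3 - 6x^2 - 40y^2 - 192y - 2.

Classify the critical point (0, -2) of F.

The mixed partial ∂²F/∂x∂y is 0, so the Hessian at any point is diag(F_xx, F_yy) = diag(6(x - 2), 8(3y^2 + 6y - 10)).
At (0, -2): H = diag(-12, -80).
Both eigenvalues are negative, so H is negative definite: a local maximum.

local maximum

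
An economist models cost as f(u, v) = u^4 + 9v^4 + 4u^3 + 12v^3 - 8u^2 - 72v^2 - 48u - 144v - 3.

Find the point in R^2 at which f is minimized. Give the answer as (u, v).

(2, 2)

f(u,v) separates as P(u) + Q(v) − 3, so its minimum is min P + min Q − 3.
P'(u) = 4(u - 2)(u + 2)(u + 3) vanishes at u ∈ {-3, -2, 2}; Q'(v) = 36(v - 2)(v + 1)(v + 2) vanishes at v ∈ {-2, -1, 2}.
Local minima of P (where P''>0): P(-3)=45, P(2)=-80. Local minima of Q: Q(-2)=48, Q(2)=-336.
So the global minimum of f is P(2) + Q(2) − 3 = -80 − 336 − 3 = -419, attained at (2, 2).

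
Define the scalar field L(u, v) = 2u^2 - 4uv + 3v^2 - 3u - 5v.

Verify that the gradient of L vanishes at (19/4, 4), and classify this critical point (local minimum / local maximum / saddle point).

local minimum

∇L = (4u - 4v - 3, -4u + 6v - 5); substituting (19/4, 4) gives ∇L = (0, 0), so (19/4, 4) is indeed a critical point.
The Hessian of L is constant: H = [[4, -4], [-4, 6]].
det(H) = 4·6 − (-4)² = 8.
det(H) > 0 and tr(H) = 10 > 0, so H is positive definite and the point is a local minimum.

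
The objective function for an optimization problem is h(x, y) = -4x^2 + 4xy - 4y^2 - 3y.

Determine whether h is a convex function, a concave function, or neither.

h is quadratic, so its Hessian is the constant matrix H = [[-8, 4], [4, -8]].
det(H) = 48, tr(H) = -16.
det(H) > 0 and tr(H) < 0, so H is negative definite everywhere: concave.

concave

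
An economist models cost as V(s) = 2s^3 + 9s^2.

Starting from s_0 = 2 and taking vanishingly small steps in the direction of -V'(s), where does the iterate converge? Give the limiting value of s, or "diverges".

V'(s) = 6s(s + 3), so V'(2) = 60.
Gradient descent moves in the -V' direction, i.e. s is decreasing.
The nearest critical point in that direction is s = 0, where V'' = 18 > 0 (a local minimum). The iterate converges there.

0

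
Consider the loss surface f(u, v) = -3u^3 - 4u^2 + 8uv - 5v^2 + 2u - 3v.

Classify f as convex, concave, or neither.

neither

The term -3u^3 is cubic, so the Hessian is not constant.
∂²f/∂u² = -18u - 8, which takes both signs as u varies (negative for sufficiently large u). A diagonal entry of the Hessian changing sign means the Hessian is neither positive- nor negative-semidefinite on all of R^2.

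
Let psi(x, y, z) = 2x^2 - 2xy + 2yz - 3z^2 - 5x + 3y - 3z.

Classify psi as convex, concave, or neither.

psi is quadratic, so its Hessian is the constant matrix H = [[4, -2, 0], [-2, 0, 2], [0, 2, -6]].
Leading principal minors: 4, -4, 8.
Neither pattern holds ⇒ H is indefinite ⇒ neither convex nor concave.

neither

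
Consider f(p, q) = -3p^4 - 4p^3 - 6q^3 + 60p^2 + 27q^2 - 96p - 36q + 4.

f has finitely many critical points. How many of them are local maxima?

2

f separates as a function of p plus a function of q, so ∇f=0 decouples.
∂f/∂p = -12(p - 2)(p - 1)(p + 4) = 0 at p ∈ {-4, 1, 2}; ∂f/∂q = -18(q - 2)(q - 1) = 0 at q ∈ {1, 2}.
The Hessian is diagonal: diag(f_pp, f_qq). Second derivatives: f_pp(-4)=-360, f_pp(1)=60, f_pp(2)=-72; f_qq(1)=18, f_qq(2)=-18.
Local maxima occur where both diagonal entries negative: (-4, 2), (2, 2). Count: 2.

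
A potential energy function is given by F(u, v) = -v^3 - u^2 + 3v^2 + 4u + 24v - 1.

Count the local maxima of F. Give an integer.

F separates as a function of u plus a function of v, so ∇F=0 decouples.
∂F/∂u = -2(u - 2) = 0 at u ∈ {2}; ∂F/∂v = -3(v - 4)(v + 2) = 0 at v ∈ {-2, 4}.
The Hessian is diagonal: diag(F_uu, F_vv). Second derivatives: F_uu(2)=-2; F_vv(-2)=18, F_vv(4)=-18.
Local maxima occur where both diagonal entries negative: (2, 4). Count: 1.

1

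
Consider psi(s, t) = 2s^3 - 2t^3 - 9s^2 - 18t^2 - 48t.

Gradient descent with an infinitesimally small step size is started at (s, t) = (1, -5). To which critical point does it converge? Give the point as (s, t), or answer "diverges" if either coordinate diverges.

(3, -4)

psi is separable, so gradient descent decouples: s follows -∂psi/∂s, t follows -∂psi/∂t.
∂psi/∂s = 6s(s - 3); at s=1 this is -12, so s increases.
∂psi/∂t = -6(t + 2)(t + 4); at t=-5 this is -18, so t increases.
s converges to its nearest critical value 3 (a local min of the s-part); t converges to -4. The iterate converges to (3, -4).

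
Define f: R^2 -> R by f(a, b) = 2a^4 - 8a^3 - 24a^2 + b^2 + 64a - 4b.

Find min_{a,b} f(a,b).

f(a,b) separates as P(a) + Q(b), so its minimum is min P + min Q.
P'(a) = 8(a - 4)(a - 1)(a + 2) vanishes at a ∈ {-2, 1, 4}; Q'(b) = 2b - 4 vanishes at b ∈ {2}.
Local minima of P (where P''>0): P(-2)=-128, P(4)=-128. Local minima of Q: Q(2)=-4.
So the global minimum of f is P(-2) + Q(2) = -128 − 4 = -132, attained at (-2, 2).

-132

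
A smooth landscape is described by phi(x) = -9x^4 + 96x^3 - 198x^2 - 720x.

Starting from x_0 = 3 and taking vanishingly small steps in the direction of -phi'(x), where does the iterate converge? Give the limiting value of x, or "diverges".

phi'(x) = -36(x - 5)(x - 4)(x + 1), so phi'(3) = -288.
Gradient descent moves in the -phi' direction, i.e. x is increasing.
The nearest critical point in that direction is x = 4, where phi'' = 180 > 0 (a local minimum). The iterate converges there.

4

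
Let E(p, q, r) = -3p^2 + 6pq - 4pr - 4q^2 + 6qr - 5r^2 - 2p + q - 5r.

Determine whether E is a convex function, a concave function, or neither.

E is quadratic, so its Hessian is the constant matrix H = [[-6, 6, -4], [6, -8, 6], [-4, 6, -10]].
Leading principal minors: -6, 12, -64.
Signs alternate −, +, − ⇒ H ≺ 0 ⇒ concave.

concave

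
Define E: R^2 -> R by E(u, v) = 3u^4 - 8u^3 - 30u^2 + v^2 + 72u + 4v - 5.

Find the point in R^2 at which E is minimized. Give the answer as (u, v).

(-2, -2)

E(u,v) separates as P(u) + Q(v) − 5, so its minimum is min P + min Q − 5.
P'(u) = 12(u - 3)(u - 1)(u + 2) vanishes at u ∈ {-2, 1, 3}; Q'(v) = 2v + 4 vanishes at v ∈ {-2}.
Local minima of P (where P''>0): P(-2)=-152, P(3)=-27. Local minima of Q: Q(-2)=-4.
So the global minimum of E is P(-2) + Q(-2) − 5 = -152 − 4 − 5 = -161, attained at (-2, -2).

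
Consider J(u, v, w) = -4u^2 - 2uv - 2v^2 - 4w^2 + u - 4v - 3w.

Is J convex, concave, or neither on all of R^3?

concave

J is quadratic, so its Hessian is the constant matrix H = [[-8, -2, 0], [-2, -4, 0], [0, 0, -8]].
Leading principal minors: -8, 28, -224.
Signs alternate −, +, − ⇒ H ≺ 0 ⇒ concave.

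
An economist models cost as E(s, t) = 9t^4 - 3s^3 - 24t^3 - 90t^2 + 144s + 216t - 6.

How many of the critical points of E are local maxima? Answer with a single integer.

1

E separates as a function of s plus a function of t, so ∇E=0 decouples.
∂E/∂s = -9(s - 4)(s + 4) = 0 at s ∈ {-4, 4}; ∂E/∂t = 36(t - 3)(t - 1)(t + 2) = 0 at t ∈ {-2, 1, 3}.
The Hessian is diagonal: diag(E_ss, E_tt). Second derivatives: E_ss(-4)=72, E_ss(4)=-72; E_tt(-2)=540, E_tt(1)=-216, E_tt(3)=360.
Local maxima occur where both diagonal entries negative: (4, 1). Count: 1.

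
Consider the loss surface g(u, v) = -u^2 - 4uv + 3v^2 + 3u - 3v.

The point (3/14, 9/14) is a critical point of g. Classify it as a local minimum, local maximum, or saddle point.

The Hessian of g is constant: H = [[-2, -4], [-4, 6]].
det(H) = (-2)·6 − (-4)² = -28.
Since det(H) < 0, H is indefinite and the critical point is a saddle point.

saddle point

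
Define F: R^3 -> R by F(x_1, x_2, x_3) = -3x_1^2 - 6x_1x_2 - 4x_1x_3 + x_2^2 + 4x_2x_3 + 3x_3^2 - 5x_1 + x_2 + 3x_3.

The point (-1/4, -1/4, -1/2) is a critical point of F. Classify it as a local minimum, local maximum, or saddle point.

saddle point

The Hessian is constant: H = [[-6, -6, -4], [-6, 2, 4], [-4, 4, 6]].
Leading principal minors: Δ₁ = -6, Δ₂ = -48, Δ₃ = -32.
The minors fit neither the all-positive nor the alternating-sign pattern, so H is indefinite: a saddle point.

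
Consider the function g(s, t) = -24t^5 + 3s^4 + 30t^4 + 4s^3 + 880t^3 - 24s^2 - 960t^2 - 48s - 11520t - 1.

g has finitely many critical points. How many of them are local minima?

g separates as a function of s plus a function of t, so ∇g=0 decouples.
∂g/∂s = 12(s - 2)(s + 1)(s + 2) = 0 at s ∈ {-2, -1, 2}; ∂g/∂t = -120(t - 4)(t - 3)(t + 2)(t + 4) = 0 at t ∈ {-4, -2, 3, 4}.
The Hessian is diagonal: diag(g_ss, g_tt). Second derivatives: g_ss(-2)=48, g_ss(-1)=-36, g_ss(2)=144; g_tt(-4)=13440, g_tt(-2)=-7200, g_tt(3)=4200, g_tt(4)=-5760.
Local minima occur where both diagonal entries positive: (-2, -4), (-2, 3), (2, -4), (2, 3). Count: 4.

4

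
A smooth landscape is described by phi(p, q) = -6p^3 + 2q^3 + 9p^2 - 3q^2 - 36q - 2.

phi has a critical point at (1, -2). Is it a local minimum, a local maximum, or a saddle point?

local maximum

The mixed partial ∂²phi/∂p∂q is 0, so the Hessian at any point is diag(phi_pp, phi_qq) = diag(18(-2p + 1), 6(2q - 1)).
At (1, -2): H = diag(-18, -30).
Both eigenvalues are negative, so H is negative definite: a local maximum.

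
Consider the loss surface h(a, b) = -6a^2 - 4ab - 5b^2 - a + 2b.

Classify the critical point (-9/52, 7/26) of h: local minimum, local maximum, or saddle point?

The Hessian of h is constant: H = [[-12, -4], [-4, -10]].
det(H) = (-12)·(-10) − (-4)² = 104.
det(H) > 0 and tr(H) = -22 < 0, so H is negative definite and the point is a local maximum.

local maximum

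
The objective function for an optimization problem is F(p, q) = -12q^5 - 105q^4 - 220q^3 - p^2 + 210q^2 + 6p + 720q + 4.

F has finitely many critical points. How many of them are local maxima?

2

F separates as a function of p plus a function of q, so ∇F=0 decouples.
∂F/∂p = -2(p - 3) = 0 at p ∈ {3}; ∂F/∂q = -60(q - 1)(q + 1)(q + 3)(q + 4) = 0 at q ∈ {-4, -3, -1, 1}.
The Hessian is diagonal: diag(F_pp, F_qq). Second derivatives: F_pp(3)=-2; F_qq(-4)=900, F_qq(-3)=-480, F_qq(-1)=720, F_qq(1)=-2400.
Local maxima occur where both diagonal entries negative: (3, -3), (3, 1). Count: 2.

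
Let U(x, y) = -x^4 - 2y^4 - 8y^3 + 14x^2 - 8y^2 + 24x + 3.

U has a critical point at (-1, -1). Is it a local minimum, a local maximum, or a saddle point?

The mixed partial ∂²U/∂x∂y is 0, so the Hessian at any point is diag(U_xx, U_yy) = diag(4(-3x^2 + 7), -8(3y^2 + 6y + 2)).
At (-1, -1): H = diag(16, 8).
Both eigenvalues are positive, so H is positive definite: a local minimum.

local minimum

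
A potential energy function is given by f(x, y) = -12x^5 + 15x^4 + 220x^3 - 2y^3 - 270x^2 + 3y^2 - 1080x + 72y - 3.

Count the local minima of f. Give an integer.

2

f separates as a function of x plus a function of y, so ∇f=0 decouples.
∂f/∂x = -60(x - 3)(x - 2)(x + 1)(x + 3) = 0 at x ∈ {-3, -1, 2, 3}; ∂f/∂y = -6(y - 4)(y + 3) = 0 at y ∈ {-3, 4}.
The Hessian is diagonal: diag(f_xx, f_yy). Second derivatives: f_xx(-3)=3600, f_xx(-1)=-1440, f_xx(2)=900, f_xx(3)=-1440; f_yy(-3)=42, f_yy(4)=-42.
Local minima occur where both diagonal entries positive: (-3, -3), (2, -3). Count: 2.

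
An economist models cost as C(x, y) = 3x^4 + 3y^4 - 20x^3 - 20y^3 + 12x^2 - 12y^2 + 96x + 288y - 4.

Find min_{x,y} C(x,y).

-481

C(x,y) separates as P(x) + Q(y) − 4, so its minimum is min P + min Q − 4.
P'(x) = 12(x - 4)(x - 2)(x + 1) vanishes at x ∈ {-1, 2, 4}; Q'(y) = 12(y - 4)(y - 3)(y + 2) vanishes at y ∈ {-2, 3, 4}.
Local minima of P (where P''>0): P(-1)=-61, P(4)=64. Local minima of Q: Q(-2)=-416, Q(4)=448.
So the global minimum of C is P(-1) + Q(-2) − 4 = -61 − 416 − 4 = -481, attained at (-1, -2).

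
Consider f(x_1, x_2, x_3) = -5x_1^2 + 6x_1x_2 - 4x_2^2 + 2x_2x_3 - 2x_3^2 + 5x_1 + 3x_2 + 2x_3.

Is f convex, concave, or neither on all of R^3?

concave

f is quadratic, so its Hessian is the constant matrix H = [[-10, 6, 0], [6, -8, 2], [0, 2, -4]].
Leading principal minors: -10, 44, -136.
Signs alternate −, +, − ⇒ H ≺ 0 ⇒ concave.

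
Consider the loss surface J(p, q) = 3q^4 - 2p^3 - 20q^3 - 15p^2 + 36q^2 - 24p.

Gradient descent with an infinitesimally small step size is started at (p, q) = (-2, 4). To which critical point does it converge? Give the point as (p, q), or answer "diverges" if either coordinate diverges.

J is separable, so gradient descent decouples: p follows -∂J/∂p, q follows -∂J/∂q.
∂J/∂p = -6(p + 1)(p + 4); at p=-2 this is 12, so p decreases.
∂J/∂q = 12q(q - 3)(q - 2); at q=4 this is 96, so q decreases.
p converges to its nearest critical value -4 (a local min of the p-part); q converges to 3. The iterate converges to (-4, 3).

(-4, 3)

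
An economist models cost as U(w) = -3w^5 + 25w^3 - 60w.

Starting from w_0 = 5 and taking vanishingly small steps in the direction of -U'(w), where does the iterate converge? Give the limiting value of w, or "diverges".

diverges

U'(w) = -15(w - 2)(w - 1)(w + 1)(w + 2), so U'(5) = -7560.
Gradient descent moves in the -U' direction, i.e. w is increasing.
There is no critical point above w=5, and U' keeps the same sign, so the iterate runs off to +∞.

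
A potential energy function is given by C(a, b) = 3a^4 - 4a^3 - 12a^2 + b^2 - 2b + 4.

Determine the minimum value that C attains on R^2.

C(a,b) separates as P(a) + Q(b) + 4, so its minimum is min P + min Q + 4.
P'(a) = 12a(a - 2)(a + 1) vanishes at a ∈ {-1, 0, 2}; Q'(b) = 2b - 2 vanishes at b ∈ {1}.
Local minima of P (where P''>0): P(-1)=-5, P(2)=-32. Local minima of Q: Q(1)=-1.
So the global minimum of C is P(2) + Q(1) + 4 = -32 − 1 + 4 = -29, attained at (2, 1).

-29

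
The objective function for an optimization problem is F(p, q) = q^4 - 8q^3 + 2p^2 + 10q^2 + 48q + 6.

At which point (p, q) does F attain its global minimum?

F(p,q) separates as A(p) + B(q) + 6, so its minimum is min A + min B + 6.
A'(p) = 4p vanishes at p ∈ {0}; B'(q) = 4(q - 4)(q - 3)(q + 1) vanishes at q ∈ {-1, 3, 4}.
Local minima of A (where A''>0): A(0)=0. Local minima of B: B(-1)=-29, B(4)=96.
So the global minimum of F is A(0) + B(-1) + 6 = 0 − 29 + 6 = -23, attained at (0, -1).

(0, -1)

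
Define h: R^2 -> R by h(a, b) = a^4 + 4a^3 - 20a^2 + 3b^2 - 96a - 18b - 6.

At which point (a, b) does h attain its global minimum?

(3, 3)

h(a,b) separates as P(a) + Q(b) − 6, so its minimum is min P + min Q − 6.
P'(a) = 4(a - 3)(a + 2)(a + 4) vanishes at a ∈ {-4, -2, 3}; Q'(b) = 6b - 18 vanishes at b ∈ {3}.
Local minima of P (where P''>0): P(-4)=64, P(3)=-279. Local minima of Q: Q(3)=-27.
So the global minimum of h is P(3) + Q(3) − 6 = -279 − 27 − 6 = -312, attained at (3, 3).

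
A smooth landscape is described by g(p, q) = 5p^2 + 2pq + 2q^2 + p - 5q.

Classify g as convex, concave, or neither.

g is quadratic, so its Hessian is the constant matrix H = [[10, 2], [2, 4]].
det(H) = 36, tr(H) = 14.
det(H) > 0 and tr(H) > 0, so H is positive definite everywhere: convex.

convex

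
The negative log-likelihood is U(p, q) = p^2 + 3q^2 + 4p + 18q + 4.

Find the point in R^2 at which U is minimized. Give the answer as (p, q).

U(p,q) separates as A(p) + B(q) + 4, so its minimum is min A + min B + 4.
A'(p) = 2p + 4 vanishes at p ∈ {-2}; B'(q) = 6q + 18 vanishes at q ∈ {-3}.
Local minima of A (where A''>0): A(-2)=-4. Local minima of B: B(-3)=-27.
So the global minimum of U is A(-2) + B(-3) + 4 = -4 − 27 + 4 = -27, attained at (-2, -3).

(-2, -3)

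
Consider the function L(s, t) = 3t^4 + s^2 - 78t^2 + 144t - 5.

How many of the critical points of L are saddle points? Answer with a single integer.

1

L separates as a function of s plus a function of t, so ∇L=0 decouples.
∂L/∂s = 2s = 0 at s ∈ {0}; ∂L/∂t = 12(t - 3)(t - 1)(t + 4) = 0 at t ∈ {-4, 1, 3}.
The Hessian is diagonal: diag(L_ss, L_tt). Second derivatives: L_ss(0)=2; L_tt(-4)=420, L_tt(1)=-120, L_tt(3)=168.
Saddle points occur where the two diagonal entries have opposite signs: (0, 1). Count: 1.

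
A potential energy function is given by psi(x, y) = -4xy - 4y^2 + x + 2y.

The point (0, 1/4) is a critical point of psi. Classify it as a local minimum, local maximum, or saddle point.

The Hessian of psi is constant: H = [[0, -4], [-4, -8]].
det(H) = 0·(-8) − (-4)² = -16.
Since det(H) < 0, H is indefinite and the critical point is a saddle point.

saddle point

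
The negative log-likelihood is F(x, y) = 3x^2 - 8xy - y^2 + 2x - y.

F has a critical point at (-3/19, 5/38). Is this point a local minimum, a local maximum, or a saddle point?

The Hessian of F is constant: H = [[6, -8], [-8, -2]].
det(H) = 6·(-2) − (-8)² = -76.
Since det(H) < 0, H is indefinite and the critical point is a saddle point.

saddle point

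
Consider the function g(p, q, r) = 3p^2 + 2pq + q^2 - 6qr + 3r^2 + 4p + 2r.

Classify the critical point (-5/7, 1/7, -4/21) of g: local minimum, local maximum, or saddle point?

saddle point

The Hessian is constant: H = [[6, 2, 0], [2, 2, -6], [0, -6, 6]].
Leading principal minors: Δ₁ = 6, Δ₂ = 8, Δ₃ = -168.
The minors fit neither the all-positive nor the alternating-sign pattern, so H is indefinite: a saddle point.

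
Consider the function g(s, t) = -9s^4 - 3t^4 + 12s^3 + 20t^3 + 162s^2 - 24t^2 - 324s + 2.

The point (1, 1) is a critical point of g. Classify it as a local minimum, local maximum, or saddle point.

local minimum

The mixed partial ∂²g/∂s∂t is 0, so the Hessian at any point is diag(g_ss, g_tt) = diag(36(-3s^2 + 2s + 9), 12(-3t^2 + 10t - 4)).
At (1, 1): H = diag(288, 36).
Both eigenvalues are positive, so H is positive definite: a local minimum.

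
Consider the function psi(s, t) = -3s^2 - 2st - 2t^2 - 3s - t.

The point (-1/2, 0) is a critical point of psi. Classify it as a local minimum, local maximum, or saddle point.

local maximum

The Hessian of psi is constant: H = [[-6, -2], [-2, -4]].
det(H) = (-6)·(-4) − (-2)² = 20.
det(H) > 0 and tr(H) = -10 < 0, so H is negative definite and the point is a local maximum.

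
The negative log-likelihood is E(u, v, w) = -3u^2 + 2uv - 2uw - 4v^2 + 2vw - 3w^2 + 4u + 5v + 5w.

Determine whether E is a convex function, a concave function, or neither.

E is quadratic, so its Hessian is the constant matrix H = [[-6, 2, -2], [2, -8, 2], [-2, 2, -6]].
Leading principal minors: -6, 44, -224.
Signs alternate −, +, − ⇒ H ≺ 0 ⇒ concave.

concave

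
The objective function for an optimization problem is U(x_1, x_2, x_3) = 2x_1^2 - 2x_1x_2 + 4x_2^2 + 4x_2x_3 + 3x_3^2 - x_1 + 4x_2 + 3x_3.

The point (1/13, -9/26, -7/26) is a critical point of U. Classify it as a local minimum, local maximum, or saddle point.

local minimum

The Hessian is constant: H = [[4, -2, 0], [-2, 8, 4], [0, 4, 6]].
Leading principal minors: Δ₁ = 4, Δ₂ = 28, Δ₃ = 104.
All leading minors are positive, so H is positive definite: a local minimum.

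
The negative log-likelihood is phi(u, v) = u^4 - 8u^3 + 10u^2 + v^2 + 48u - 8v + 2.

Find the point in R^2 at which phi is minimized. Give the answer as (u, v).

(-1, 4)

phi(u,v) separates as P(u) + Q(v) + 2, so its minimum is min P + min Q + 2.
P'(u) = 4(u - 4)(u - 3)(u + 1) vanishes at u ∈ {-1, 3, 4}; Q'(v) = 2v - 8 vanishes at v ∈ {4}.
Local minima of P (where P''>0): P(-1)=-29, P(4)=96. Local minima of Q: Q(4)=-16.
So the global minimum of phi is P(-1) + Q(4) + 2 = -29 − 16 + 2 = -43, attained at (-1, 4).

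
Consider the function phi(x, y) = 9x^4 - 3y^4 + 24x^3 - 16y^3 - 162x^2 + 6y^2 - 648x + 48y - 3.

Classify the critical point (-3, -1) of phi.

The mixed partial ∂²phi/∂x∂y is 0, so the Hessian at any point is diag(phi_xx, phi_yy) = diag(36(3x^2 + 4x - 9), 12(-3y^2 - 8y + 1)).
At (-3, -1): H = diag(216, 72).
Both eigenvalues are positive, so H is positive definite: a local minimum.

local minimum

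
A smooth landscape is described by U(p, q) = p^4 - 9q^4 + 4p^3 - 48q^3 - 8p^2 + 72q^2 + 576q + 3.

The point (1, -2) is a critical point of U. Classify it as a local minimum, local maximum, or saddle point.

local minimum

The mixed partial ∂²U/∂p∂q is 0, so the Hessian at any point is diag(U_pp, U_qq) = diag(4(3p^2 + 6p - 4), 36(-3q^2 - 8q + 4)).
At (1, -2): H = diag(20, 288).
Both eigenvalues are positive, so H is positive definite: a local minimum.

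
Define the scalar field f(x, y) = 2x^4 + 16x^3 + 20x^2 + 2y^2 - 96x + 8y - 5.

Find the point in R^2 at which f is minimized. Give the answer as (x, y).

(1, -2)

f(x,y) separates as P(x) + Q(y) − 5, so its minimum is min P + min Q − 5.
P'(x) = 8(x - 1)(x + 3)(x + 4) vanishes at x ∈ {-4, -3, 1}; Q'(y) = 4y + 8 vanishes at y ∈ {-2}.
Local minima of P (where P''>0): P(-4)=192, P(1)=-58. Local minima of Q: Q(-2)=-8.
So the global minimum of f is P(1) + Q(-2) − 5 = -58 − 8 − 5 = -71, attained at (1, -2).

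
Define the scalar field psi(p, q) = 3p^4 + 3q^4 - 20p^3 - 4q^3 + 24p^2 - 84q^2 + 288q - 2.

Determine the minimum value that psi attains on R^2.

-1602

psi(p,q) separates as A(p) + B(q) − 2, so its minimum is min A + min B − 2.
A'(p) = 12p(p - 4)(p - 1) vanishes at p ∈ {0, 1, 4}; B'(q) = 12(q - 3)(q - 2)(q + 4) vanishes at q ∈ {-4, 2, 3}.
Local minima of A (where A''>0): A(0)=0, A(4)=-128. Local minima of B: B(-4)=-1472, B(3)=243.
So the global minimum of psi is A(4) + B(-4) − 2 = -128 − 1472 − 2 = -1602, attained at (4, -4).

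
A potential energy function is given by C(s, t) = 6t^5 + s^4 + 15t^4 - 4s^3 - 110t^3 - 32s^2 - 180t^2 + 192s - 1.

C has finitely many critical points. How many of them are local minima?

4

C separates as a function of s plus a function of t, so ∇C=0 decouples.
∂C/∂s = 4(s - 4)(s - 3)(s + 4) = 0 at s ∈ {-4, 3, 4}; ∂C/∂t = 30t(t - 3)(t + 1)(t + 4) = 0 at t ∈ {-4, -1, 0, 3}.
The Hessian is diagonal: diag(C_ss, C_tt). Second derivatives: C_ss(-4)=224, C_ss(3)=-28, C_ss(4)=32; C_tt(-4)=-2520, C_tt(-1)=360, C_tt(0)=-360, C_tt(3)=2520.
Local minima occur where both diagonal entries positive: (-4, -1), (-4, 3), (4, -1), (4, 3). Count: 4.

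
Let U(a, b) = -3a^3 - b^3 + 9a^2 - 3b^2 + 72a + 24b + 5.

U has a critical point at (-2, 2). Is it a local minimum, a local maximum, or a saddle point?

saddle point

The mixed partial ∂²U/∂a∂b is 0, so the Hessian at any point is diag(U_aa, U_bb) = diag(18(-a + 1), -6(b + 1)).
At (-2, 2): H = diag(54, -18).
The eigenvalues have opposite signs, so H is indefinite: a saddle point.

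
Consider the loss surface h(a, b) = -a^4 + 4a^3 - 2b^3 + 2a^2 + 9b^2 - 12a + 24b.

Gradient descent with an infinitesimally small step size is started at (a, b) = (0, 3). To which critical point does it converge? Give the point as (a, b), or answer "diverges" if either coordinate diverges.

(1, -1)

h is separable, so gradient descent decouples: a follows -∂h/∂a, b follows -∂h/∂b.
∂h/∂a = -4(a - 3)(a - 1)(a + 1); at a=0 this is -12, so a increases.
∂h/∂b = -6(b - 4)(b + 1); at b=3 this is 24, so b decreases.
a converges to its nearest critical value 1 (a local min of the a-part); b converges to -1. The iterate converges to (1, -1).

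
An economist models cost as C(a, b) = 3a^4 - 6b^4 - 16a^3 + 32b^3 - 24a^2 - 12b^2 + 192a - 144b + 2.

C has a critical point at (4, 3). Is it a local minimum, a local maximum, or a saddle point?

saddle point

The mixed partial ∂²C/∂a∂b is 0, so the Hessian at any point is diag(C_aa, C_bb) = diag(12(3a^2 - 8a - 4), 24(-3b^2 + 8b - 1)).
At (4, 3): H = diag(144, -96).
The eigenvalues have opposite signs, so H is indefinite: a saddle point.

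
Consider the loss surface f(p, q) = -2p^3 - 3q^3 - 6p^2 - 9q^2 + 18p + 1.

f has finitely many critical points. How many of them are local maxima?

f separates as a function of p plus a function of q, so ∇f=0 decouples.
∂f/∂p = -6(p - 1)(p + 3) = 0 at p ∈ {-3, 1}; ∂f/∂q = -9q(q + 2) = 0 at q ∈ {-2, 0}.
The Hessian is diagonal: diag(f_pp, f_qq). Second derivatives: f_pp(-3)=24, f_pp(1)=-24; f_qq(-2)=18, f_qq(0)=-18.
Local maxima occur where both diagonal entries negative: (1, 0). Count: 1.

1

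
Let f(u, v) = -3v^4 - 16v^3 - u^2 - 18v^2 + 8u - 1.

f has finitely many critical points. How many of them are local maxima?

2

f separates as a function of u plus a function of v, so ∇f=0 decouples.
∂f/∂u = -2(u - 4) = 0 at u ∈ {4}; ∂f/∂v = -12v(v + 1)(v + 3) = 0 at v ∈ {-3, -1, 0}.
The Hessian is diagonal: diag(f_uu, f_vv). Second derivatives: f_uu(4)=-2; f_vv(-3)=-72, f_vv(-1)=24, f_vv(0)=-36.
Local maxima occur where both diagonal entries negative: (4, -3), (4, 0). Count: 2.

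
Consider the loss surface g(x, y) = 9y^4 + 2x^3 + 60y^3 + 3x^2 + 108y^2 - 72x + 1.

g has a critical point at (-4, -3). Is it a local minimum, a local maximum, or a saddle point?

saddle point

The mixed partial ∂²g/∂x∂y is 0, so the Hessian at any point is diag(g_xx, g_yy) = diag(6(2x + 1), 36(3y^2 + 10y + 6)).
At (-4, -3): H = diag(-42, 108).
The eigenvalues have opposite signs, so H is indefinite: a saddle point.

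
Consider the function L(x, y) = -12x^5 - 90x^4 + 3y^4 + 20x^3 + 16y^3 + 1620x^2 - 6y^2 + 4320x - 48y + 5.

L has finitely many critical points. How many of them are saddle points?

6

L separates as a function of x plus a function of y, so ∇L=0 decouples.
∂L/∂x = -60(x - 3)(x + 2)(x + 3)(x + 4) = 0 at x ∈ {-4, -3, -2, 3}; ∂L/∂y = 12(y - 1)(y + 1)(y + 4) = 0 at y ∈ {-4, -1, 1}.
The Hessian is diagonal: diag(L_xx, L_yy). Second derivatives: L_xx(-4)=840, L_xx(-3)=-360, L_xx(-2)=600, L_xx(3)=-12600; L_yy(-4)=180, L_yy(-1)=-72, L_yy(1)=120.
Saddle points occur where the two diagonal entries have opposite signs: (-4, -1), (-3, -4), (-3, 1), (-2, -1), (3, -4), (3, 1). Count: 6.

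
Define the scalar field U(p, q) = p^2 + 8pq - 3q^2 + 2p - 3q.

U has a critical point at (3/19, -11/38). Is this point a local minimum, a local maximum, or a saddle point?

The Hessian of U is constant: H = [[2, 8], [8, -6]].
det(H) = 2·(-6) − 8² = -76.
Since det(H) < 0, H is indefinite and the critical point is a saddle point.

saddle point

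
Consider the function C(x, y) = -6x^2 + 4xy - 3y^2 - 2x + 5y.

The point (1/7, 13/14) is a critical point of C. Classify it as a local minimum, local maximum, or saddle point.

The Hessian of C is constant: H = [[-12, 4], [4, -6]].
det(H) = (-12)·(-6) − 4² = 56.
det(H) > 0 and tr(H) = -18 < 0, so H is negative definite and the point is a local maximum.

local maximum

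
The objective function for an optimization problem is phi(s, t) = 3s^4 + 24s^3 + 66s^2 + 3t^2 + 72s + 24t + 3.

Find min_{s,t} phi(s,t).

phi(s,t) separates as P(s) + Q(t) + 3, so its minimum is min P + min Q + 3.
P'(s) = 12(s + 1)(s + 2)(s + 3) vanishes at s ∈ {-3, -2, -1}; Q'(t) = 6(t + 4) vanishes at t ∈ {-4}.
Local minima of P (where P''>0): P(-3)=-27, P(-1)=-27. Local minima of Q: Q(-4)=-48.
So the global minimum of phi is P(-3) + Q(-4) + 3 = -27 − 48 + 3 = -72, attained at (-3, -4).

-72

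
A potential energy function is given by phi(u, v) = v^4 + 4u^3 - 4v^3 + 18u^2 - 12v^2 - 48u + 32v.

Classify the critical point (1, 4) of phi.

local minimum

The mixed partial ∂²phi/∂u∂v is 0, so the Hessian at any point is diag(phi_uu, phi_vv) = diag(12(2u + 3), 12(v^2 - 2v - 2)).
At (1, 4): H = diag(60, 72).
Both eigenvalues are positive, so H is positive definite: a local minimum.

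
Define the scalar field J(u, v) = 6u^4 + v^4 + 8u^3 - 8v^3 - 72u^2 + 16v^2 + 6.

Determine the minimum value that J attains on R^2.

-372

J(u,v) separates as P(u) + Q(v) + 6, so its minimum is min P + min Q + 6.
P'(u) = 24u(u - 2)(u + 3) vanishes at u ∈ {-3, 0, 2}; Q'(v) = 4v(v - 4)(v - 2) vanishes at v ∈ {0, 2, 4}.
Local minima of P (where P''>0): P(-3)=-378, P(2)=-128. Local minima of Q: Q(0)=0, Q(4)=0.
So the global minimum of J is P(-3) + Q(0) + 6 = -378 + 0 + 6 = -372, attained at (-3, 0).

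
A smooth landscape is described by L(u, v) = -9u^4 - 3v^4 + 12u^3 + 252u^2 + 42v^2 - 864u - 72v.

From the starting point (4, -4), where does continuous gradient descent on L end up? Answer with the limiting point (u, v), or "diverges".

L is separable, so gradient descent decouples: u follows -∂L/∂u, v follows -∂L/∂v.
∂L/∂u = -36(u - 3)(u - 2)(u + 4); at u=4 this is -576, so u increases.
∂L/∂v = -12(v - 2)(v - 1)(v + 3); at v=-4 this is 360, so v decreases.
The u-coordinate has no critical point in that direction and runs off to infinity.

diverges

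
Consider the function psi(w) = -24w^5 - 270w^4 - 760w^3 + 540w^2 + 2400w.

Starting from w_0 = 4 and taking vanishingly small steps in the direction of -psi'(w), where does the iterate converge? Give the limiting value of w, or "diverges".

psi'(w) = -120(w - 1)(w + 1)(w + 4)(w + 5), so psi'(4) = -129600.
Gradient descent moves in the -psi' direction, i.e. w is increasing.
There is no critical point above w=4, and psi' keeps the same sign, so the iterate runs off to +∞.

diverges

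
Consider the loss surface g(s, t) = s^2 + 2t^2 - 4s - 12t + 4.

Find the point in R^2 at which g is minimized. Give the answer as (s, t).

(2, 3)

g(s,t) separates as P(s) + Q(t) + 4, so its minimum is min P + min Q + 4.
P'(s) = 2s - 4 vanishes at s ∈ {2}; Q'(t) = 4(t - 3) vanishes at t ∈ {3}.
Local minima of P (where P''>0): P(2)=-4. Local minima of Q: Q(3)=-18.
So the global minimum of g is P(2) + Q(3) + 4 = -4 − 18 + 4 = -18, attained at (2, 3).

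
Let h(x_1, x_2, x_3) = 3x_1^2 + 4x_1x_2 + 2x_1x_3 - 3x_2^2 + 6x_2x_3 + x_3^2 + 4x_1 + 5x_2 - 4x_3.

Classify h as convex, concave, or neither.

neither

h is quadratic, so its Hessian is the constant matrix H = [[6, 4, 2], [4, -6, 6], [2, 6, 2]].
Leading principal minors: 6, -52, -200.
Neither pattern holds ⇒ H is indefinite ⇒ neither convex nor concave.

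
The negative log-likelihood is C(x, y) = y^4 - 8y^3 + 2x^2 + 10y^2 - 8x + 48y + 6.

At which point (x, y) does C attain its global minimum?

(2, -1)

C(x,y) separates as P(x) + Q(y) + 6, so its minimum is min P + min Q + 6.
P'(x) = 4x - 8 vanishes at x ∈ {2}; Q'(y) = 4(y - 4)(y - 3)(y + 1) vanishes at y ∈ {-1, 3, 4}.
Local minima of P (where P''>0): P(2)=-8. Local minima of Q: Q(-1)=-29, Q(4)=96.
So the global minimum of C is P(2) + Q(-1) + 6 = -8 − 29 + 6 = -31, attained at (2, -1).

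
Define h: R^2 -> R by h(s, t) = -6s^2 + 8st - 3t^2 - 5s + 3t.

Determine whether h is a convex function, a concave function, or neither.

concave

h is quadratic, so its Hessian is the constant matrix H = [[-12, 8], [8, -6]].
det(H) = 8, tr(H) = -18.
det(H) > 0 and tr(H) < 0, so H is negative definite everywhere: concave.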